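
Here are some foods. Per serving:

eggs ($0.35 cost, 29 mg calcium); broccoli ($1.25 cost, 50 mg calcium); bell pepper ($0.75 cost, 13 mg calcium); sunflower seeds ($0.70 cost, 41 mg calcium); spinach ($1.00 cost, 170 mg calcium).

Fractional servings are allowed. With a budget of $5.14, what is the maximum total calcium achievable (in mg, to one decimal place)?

873.8 mg

Calcium per dollar: spinach 170, eggs 82.86, sunflower seeds 58.57, broccoli 40, bell pepper 17.33.
With no serving limits, spend the whole cost allowance on spinach: $5.14 / $1.00 × 170 mg = 873.8 mg.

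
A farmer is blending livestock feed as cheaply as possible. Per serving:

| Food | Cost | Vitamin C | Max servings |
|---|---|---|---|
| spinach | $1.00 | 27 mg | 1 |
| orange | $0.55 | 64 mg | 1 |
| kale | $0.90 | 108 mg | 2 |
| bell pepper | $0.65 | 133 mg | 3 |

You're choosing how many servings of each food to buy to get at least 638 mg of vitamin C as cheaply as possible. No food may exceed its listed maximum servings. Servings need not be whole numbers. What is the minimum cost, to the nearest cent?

Cost per mg of vitamin C: bell pepper $0.0049, kale $0.0083, orange $0.0086, spinach $0.0370.
Take 3 servings of bell pepper: +399.0 mg vitamin C for $1.95 (total $1.95, still need 239.0 mg).
Take 2 servings of kale: +216.0 mg vitamin C for $1.80 (total $3.75, still need 23.0 mg).
Take 0.3594 servings of orange: +23.0 mg vitamin C for $0.20 (total $3.95, still need 0.0 mg).
Greedy by cheapest-per-mg is optimal for a single linear constraint, so the minimum cost is $3.95.

$3.95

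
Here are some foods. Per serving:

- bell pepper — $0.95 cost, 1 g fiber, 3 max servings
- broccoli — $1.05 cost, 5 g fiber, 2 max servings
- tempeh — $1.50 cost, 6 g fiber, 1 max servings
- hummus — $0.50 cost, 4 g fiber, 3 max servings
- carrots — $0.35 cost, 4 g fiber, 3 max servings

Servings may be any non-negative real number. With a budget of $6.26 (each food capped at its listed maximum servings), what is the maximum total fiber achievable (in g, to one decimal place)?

40.1 g

Fiber per dollar: carrots 11.43, hummus 8, broccoli 4.762, tempeh 4, bell pepper 1.053.
Take 3 servings of carrots: spends $1.05, +12.0 g fiber (running total 12.0 g).
Take 3 servings of hummus: spends $1.50, +12.0 g fiber (running total 24.0 g).
Take 2 servings of broccoli: spends $2.10, +10.0 g fiber (running total 34.0 g).
Take 1 serving of tempeh: spends $1.50, +6.0 g fiber (running total 40.0 g).
Take 0.1158 servings of bell pepper: spends $0.11, +0.1 g fiber (running total 40.1 g).
Filling greedily by fiber-per-dollar is optimal for one linear limit, giving 40.1 g.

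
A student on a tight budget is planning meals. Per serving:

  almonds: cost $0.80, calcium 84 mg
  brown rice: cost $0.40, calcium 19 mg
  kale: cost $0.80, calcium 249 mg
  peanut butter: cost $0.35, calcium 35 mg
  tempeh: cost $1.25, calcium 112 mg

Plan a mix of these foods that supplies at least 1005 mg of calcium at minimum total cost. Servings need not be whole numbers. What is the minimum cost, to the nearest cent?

Cost per mg of calcium: kale $0.0032, almonds $0.0095, peanut butter $0.0100, tempeh $0.0112, brown rice $0.0211.
With no serving limits, use only kale: 1005 mg / 249 mg = 4.036 servings × $0.80 = $3.23.

$3.23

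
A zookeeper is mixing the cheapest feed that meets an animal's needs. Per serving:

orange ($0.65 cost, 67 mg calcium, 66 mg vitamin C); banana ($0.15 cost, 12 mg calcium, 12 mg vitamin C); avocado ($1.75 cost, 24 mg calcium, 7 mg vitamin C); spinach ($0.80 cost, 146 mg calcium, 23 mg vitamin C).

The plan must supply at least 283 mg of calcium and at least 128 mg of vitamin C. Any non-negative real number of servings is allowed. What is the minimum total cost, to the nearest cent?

Compare the cost at each extreme point of the feasible region.
orange only: max(283/67, 128/66) = 4.224 servings → $2.75.
banana only: max(283/12, 128/12) = 23.58 servings → $3.54.
avocado only: max(283/24, 128/7) = 18.29 servings → $32.00.
spinach only: max(283/146, 128/23) = 5.565 servings → $4.45.
orange + banana: the both-tight solution has a negative serving — not a feasible corner.
orange + avocado with both tight: 0.9785 servings and 9.06 servings → $16.49.
orange + spinach with both tight: 1.505 servings and 1.248 servings → $1.98.
banana + avocado with both tight: 5.348 servings and 9.118 servings → $16.76.
banana + spinach with both tight: 8.251 servings and 1.26 servings → $2.25.
avocado + spinach: intersection lies outside the first quadrant.
Cheapest feasible corner: $1.98.

$1.98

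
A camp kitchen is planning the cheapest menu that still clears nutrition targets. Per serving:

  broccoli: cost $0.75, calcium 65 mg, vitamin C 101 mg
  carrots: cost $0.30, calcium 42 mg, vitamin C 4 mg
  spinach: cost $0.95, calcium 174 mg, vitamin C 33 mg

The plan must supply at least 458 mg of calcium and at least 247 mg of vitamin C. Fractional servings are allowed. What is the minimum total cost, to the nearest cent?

An LP optimum is at a vertex; with two nutrient constraints at most two foods are used. Check each candidate.
broccoli only: max(458/65, 247/101) = 7.046 servings → $5.28.
carrots only: max(458/42, 247/4) = 61.75 servings → $18.52.
spinach only: max(458/174, 247/33) = 7.485 servings → $7.11.
broccoli + carrots with both tight: 2.145 servings and 7.585 servings → $3.88.
broccoli + spinach with both tight: 1.806 servings and 1.958 servings → $3.21.
carrots + spinach: intersection lies outside the first quadrant.
So the least-cost plan costs $3.21.

$3.21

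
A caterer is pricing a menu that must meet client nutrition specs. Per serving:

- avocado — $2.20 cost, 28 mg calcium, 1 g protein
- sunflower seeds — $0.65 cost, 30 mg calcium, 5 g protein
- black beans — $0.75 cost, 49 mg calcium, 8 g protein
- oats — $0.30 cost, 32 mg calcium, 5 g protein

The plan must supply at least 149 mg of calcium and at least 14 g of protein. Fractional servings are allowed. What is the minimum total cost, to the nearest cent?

$1.40

avocado only: max(149/28, 14/1) = 14 servings → $30.80.
sunflower seeds only: max(149/30, 14/5) = 4.967 servings → $3.23.
black beans only: max(149/49, 14/8) = 3.041 servings → $2.28.
oats only: max(149/32, 14/5) = 4.656 servings → $1.40.
avocado + sunflower seeds with both tight: 2.955 servings and 2.209 servings → $7.94.
avocado + black beans with both tight: 2.891 servings and 1.389 servings → $7.40.
avocado + oats with both tight: 2.75 servings and 2.25 servings → $6.72.
sunflower seeds + black beans: the both-tight solution has a negative serving — not a feasible corner.
sunflower seeds + oats: intersection lies outside the first quadrant.
black beans + oats: intersection lies outside the first quadrant.
Cheapest feasible corner: $1.40.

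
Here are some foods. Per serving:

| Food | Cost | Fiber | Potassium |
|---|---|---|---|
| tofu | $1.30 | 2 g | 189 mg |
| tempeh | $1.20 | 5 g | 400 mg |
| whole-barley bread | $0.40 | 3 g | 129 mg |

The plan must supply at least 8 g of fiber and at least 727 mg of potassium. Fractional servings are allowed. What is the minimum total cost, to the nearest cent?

$2.18

Minimising a linear cost over {fiber ≥ 8, potassium ≥ 727, servings ≥ 0} — the optimum is at a vertex, using one or two foods.
tofu only: max(8/2, 727/189) = 4 servings → $5.20.
tempeh only: max(8/5, 727/400) = 1.817 servings → $2.18.
whole-barley bread only: max(8/3, 727/129) = 5.636 servings → $2.25.
tofu + tempeh with both tight: 3 servings and 0.4 servings → $4.38.
tofu + whole-barley bread with both tight: 3.718 servings and 0.1877 servings → $4.91.
tempeh + whole-barley bread: the both-tight solution has a negative serving — not a feasible corner.
The minimum over all feasible corners is $2.18.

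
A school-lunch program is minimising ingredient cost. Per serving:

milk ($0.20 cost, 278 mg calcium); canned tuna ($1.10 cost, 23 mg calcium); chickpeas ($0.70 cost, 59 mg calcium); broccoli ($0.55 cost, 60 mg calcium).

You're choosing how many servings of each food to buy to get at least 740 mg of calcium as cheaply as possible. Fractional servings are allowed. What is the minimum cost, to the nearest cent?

Cost per mg of calcium: milk $0.0007, broccoli $0.0092, chickpeas $0.0119, canned tuna $0.0478.
With no serving limits, use only milk: 740 mg / 278 mg = 2.662 servings × $0.20 = $0.53.

$0.53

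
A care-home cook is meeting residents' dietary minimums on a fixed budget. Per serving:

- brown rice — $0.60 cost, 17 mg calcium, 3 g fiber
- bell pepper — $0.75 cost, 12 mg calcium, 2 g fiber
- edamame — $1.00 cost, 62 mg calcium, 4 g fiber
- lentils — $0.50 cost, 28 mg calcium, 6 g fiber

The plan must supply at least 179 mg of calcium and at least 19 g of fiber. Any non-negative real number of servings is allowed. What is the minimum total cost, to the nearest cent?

$2.97

At the optimum either one food covers both requirements or two foods hit both targets exactly; no other combination can be cheaper.
brown rice only: max(179/17, 19/3) = 10.53 servings → $6.32.
bell pepper only: max(179/12, 19/2) = 14.92 servings → $11.19.
edamame only: max(179/62, 19/4) = 4.75 servings → $4.75.
lentils only: max(179/28, 19/6) = 6.393 servings → $3.20.
brown rice + bell pepper: intersection lies outside the first quadrant.
brown rice + edamame with both tight: 3.915 servings and 1.814 servings → $4.16.
brown rice + lentils: the both-tight solution has a negative serving — not a feasible corner.
bell pepper + edamame with both tight: 6.079 servings and 1.711 servings → $6.27.
bell pepper + lentils with both targets exact would need a negative amount; discard.
edamame + lentils with both tight: 2.085 servings and 1.777 servings → $2.97.
Cheapest feasible corner: $2.97.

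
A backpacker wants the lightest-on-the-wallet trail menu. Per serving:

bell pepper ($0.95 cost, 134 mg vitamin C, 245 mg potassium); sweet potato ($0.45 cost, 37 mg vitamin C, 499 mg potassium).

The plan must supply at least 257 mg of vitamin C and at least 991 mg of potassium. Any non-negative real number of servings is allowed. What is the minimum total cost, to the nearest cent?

$2.05

The cheapest plan sits at a corner of the feasible region — with two constraints it uses at most two foods.
bell pepper only: max(257/134, 991/245) = 4.045 servings → $3.84.
sweet potato only: max(257/37, 991/499) = 6.946 servings → $3.13.
bell pepper + sweet potato with both tight: 1.584 servings and 1.208 servings → $2.05.
The minimum over all feasible corners is $2.05.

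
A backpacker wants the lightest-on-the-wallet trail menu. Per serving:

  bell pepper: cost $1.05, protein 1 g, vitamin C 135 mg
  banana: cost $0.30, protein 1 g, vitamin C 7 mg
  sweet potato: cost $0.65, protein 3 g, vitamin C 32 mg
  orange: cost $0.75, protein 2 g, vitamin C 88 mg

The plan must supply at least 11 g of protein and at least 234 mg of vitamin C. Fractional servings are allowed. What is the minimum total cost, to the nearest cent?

$2.94

For a min-cost LP with two ≥-constraints, a basic feasible solution has at most two positive variables.
bell pepper only: max(11/1, 234/135) = 11 servings → $11.55.
banana only: max(11/1, 234/7) = 33.43 servings → $10.03.
sweet potato only: max(11/3, 234/32) = 7.312 servings → $4.75.
orange only: max(11/2, 234/88) = 5.5 servings → $4.12.
bell pepper + banana with both tight: 1.227 servings and 9.773 servings → $4.22.
bell pepper + sweet potato with both tight: 0.9383 servings and 3.354 servings → $3.17.
bell pepper + orange: the both-tight solution has a negative serving — not a feasible corner.
banana + sweet potato: intersection lies outside the first quadrant.
banana + orange with both tight: 6.757 servings and 2.122 servings → $3.62.
sweet potato + orange with both tight: 2.5 servings and 1.75 servings → $2.94.
So the least-cost plan costs $2.94.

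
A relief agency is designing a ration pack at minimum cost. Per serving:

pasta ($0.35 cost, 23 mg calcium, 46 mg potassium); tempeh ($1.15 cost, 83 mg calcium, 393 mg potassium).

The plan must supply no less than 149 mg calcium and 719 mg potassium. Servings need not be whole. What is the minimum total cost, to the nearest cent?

$2.10

This is a tiny linear program; its minimum lies at a vertex of the feasible set. List the vertices and price them.
pasta only: max(149/23, 719/46) = 15.63 servings → $5.47.
tempeh only: max(149/83, 719/393) = 1.83 servings → $2.10.
pasta + tempeh: intersection lies outside the first quadrant.
The minimum over all feasible corners is $2.10.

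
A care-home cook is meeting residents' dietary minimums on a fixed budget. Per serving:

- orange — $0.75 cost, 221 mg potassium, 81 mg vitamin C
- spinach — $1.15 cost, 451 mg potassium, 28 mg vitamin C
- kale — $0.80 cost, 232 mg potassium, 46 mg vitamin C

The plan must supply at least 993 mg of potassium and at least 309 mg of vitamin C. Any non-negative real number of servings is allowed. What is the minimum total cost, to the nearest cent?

orange only: max(993/221, 309/81) = 4.493 servings → $3.37.
spinach only: max(993/451, 309/28) = 11.04 servings → $12.69.
kale only: max(993/232, 309/46) = 6.717 servings → $5.37.
orange + spinach with both tight: 3.676 servings and 0.4002 servings → $3.22.
orange + kale with both tight: 3.015 servings and 1.408 servings → $3.39.
spinach + kale with both targets exact would need a negative amount; discard.
The minimum over all feasible corners is $3.22.

$3.22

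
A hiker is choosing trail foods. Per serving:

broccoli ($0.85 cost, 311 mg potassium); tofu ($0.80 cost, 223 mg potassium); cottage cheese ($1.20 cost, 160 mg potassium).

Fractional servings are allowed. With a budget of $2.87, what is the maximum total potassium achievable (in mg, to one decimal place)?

Potassium per dollar: broccoli 365.9, tofu 278.8, cottage cheese 133.3.
With no serving limits, spend the whole cost allowance on broccoli: $2.87 / $0.85 × 311 mg = 1050.1 mg.

1050.1 mg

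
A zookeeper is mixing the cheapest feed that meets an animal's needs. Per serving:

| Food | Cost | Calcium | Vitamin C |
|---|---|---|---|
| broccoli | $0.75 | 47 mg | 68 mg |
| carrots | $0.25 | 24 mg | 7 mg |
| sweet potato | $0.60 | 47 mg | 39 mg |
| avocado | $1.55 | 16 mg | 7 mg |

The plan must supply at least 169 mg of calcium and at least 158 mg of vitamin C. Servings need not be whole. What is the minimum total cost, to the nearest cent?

At the optimum either one food covers both requirements or two foods hit both targets exactly; no other combination can be cheaper.
broccoli only: max(169/47, 158/68) = 3.596 servings → $2.70.
carrots only: max(169/24, 158/7) = 22.57 servings → $5.64.
sweet potato only: max(169/47, 158/39) = 4.051 servings → $2.43.
avocado only: max(169/16, 158/7) = 22.57 servings → $34.99.
broccoli + carrots with both tight: 2.002 servings and 3.12 servings → $2.28.
broccoli + sweet potato with both tight: 0.6126 servings and 2.983 servings → $2.25.
broccoli + avocado with both tight: 1.772 servings and 5.357 servings → $9.63.
carrots + sweet potato with both targets exact would need a negative amount; discard.
carrots + avocado: intersection lies outside the first quadrant.
sweet potato + avocado: the both-tight solution has a negative serving — not a feasible corner.
So the least-cost plan costs $2.25.

$2.25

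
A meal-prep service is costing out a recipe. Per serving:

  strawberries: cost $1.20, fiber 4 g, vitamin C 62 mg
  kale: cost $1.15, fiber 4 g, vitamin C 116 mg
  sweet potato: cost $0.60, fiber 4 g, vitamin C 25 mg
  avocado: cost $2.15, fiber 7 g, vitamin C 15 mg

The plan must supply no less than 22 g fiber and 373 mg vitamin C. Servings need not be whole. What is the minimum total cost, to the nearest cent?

An LP optimum is at a vertex; with two nutrient constraints at most two foods are used. Check each candidate.
strawberries only: max(22/4, 373/62) = 6.016 servings → $7.22.
kale only: max(22/4, 373/116) = 5.5 servings → $6.33.
sweet potato only: max(22/4, 373/25) = 14.92 servings → $8.95.
avocado only: max(22/7, 373/15) = 24.87 servings → $53.46.
strawberries + kale with both tight: 4.907 servings and 0.5926 servings → $6.57.
strawberries + sweet potato: intersection lies outside the first quadrant.
strawberries + avocado: the both-tight solution has a negative serving — not a feasible corner.
kale + sweet potato with both tight: 2.588 servings and 2.912 servings → $4.72.
kale + avocado with both tight: 3.033 servings and 1.41 servings → $6.52.
sweet potato + avocado with both targets exact would need a negative amount; discard.
Cheapest feasible corner: $4.72.

$4.72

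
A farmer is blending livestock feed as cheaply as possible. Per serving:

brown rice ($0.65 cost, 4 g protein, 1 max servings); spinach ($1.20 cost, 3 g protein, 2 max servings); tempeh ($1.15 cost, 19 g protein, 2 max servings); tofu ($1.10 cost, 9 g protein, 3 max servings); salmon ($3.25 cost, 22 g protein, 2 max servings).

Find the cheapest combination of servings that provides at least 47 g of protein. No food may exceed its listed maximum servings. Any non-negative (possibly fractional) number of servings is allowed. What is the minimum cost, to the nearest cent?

Cost per g of protein: tempeh $0.0605, tofu $0.1222, salmon $0.1477, brown rice $0.1625, spinach $0.4000.
Take 2 servings of tempeh: +38.0 g protein for $2.30 (total $2.30, still need 9.0 g).
Take 1 serving of tofu: +9.0 g protein for $1.10 (total $3.40, still need 0.0 g).
Filling from the cheapest source first is optimal under one linear minimum: $3.40.

$3.40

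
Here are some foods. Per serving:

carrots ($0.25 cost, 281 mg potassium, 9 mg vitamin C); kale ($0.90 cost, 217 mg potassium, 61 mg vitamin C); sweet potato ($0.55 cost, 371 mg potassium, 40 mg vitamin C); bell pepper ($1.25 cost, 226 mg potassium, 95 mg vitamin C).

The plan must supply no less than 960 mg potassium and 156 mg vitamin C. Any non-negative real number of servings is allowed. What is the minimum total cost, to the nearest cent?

Minimising a linear cost over {potassium ≥ 960, vitamin C ≥ 156, servings ≥ 0} — the optimum is at a vertex, using one or two foods.
carrots only: max(960/281, 156/9) = 17.33 servings → $4.33.
kale only: max(960/217, 156/61) = 4.424 servings → $3.98.
sweet potato only: max(960/371, 156/40) = 3.9 servings → $2.15.
bell pepper only: max(960/226, 156/95) = 4.248 servings → $5.31.
carrots + kale with both tight: 1.627 servings and 2.317 servings → $2.49.
carrots + sweet potato: the both-tight solution has a negative serving — not a feasible corner.
carrots + bell pepper with both tight: 2.269 servings and 1.427 servings → $2.35.
kale + sweet potato with both tight: 1.396 servings and 1.771 servings → $2.23.
kale + bell pepper: the both-tight solution has a negative serving — not a feasible corner.
sweet potato + bell pepper with both tight: 2.135 servings and 0.7432 servings → $2.10.
The minimum over all feasible corners is $2.10.

$2.10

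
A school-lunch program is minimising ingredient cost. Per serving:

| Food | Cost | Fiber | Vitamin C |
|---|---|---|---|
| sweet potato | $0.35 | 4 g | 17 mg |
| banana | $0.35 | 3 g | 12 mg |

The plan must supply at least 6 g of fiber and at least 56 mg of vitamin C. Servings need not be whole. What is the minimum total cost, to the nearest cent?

sweet potato only: max(6/4, 56/17) = 3.294 servings → $1.15.
banana only: max(6/3, 56/12) = 4.667 servings → $1.63.
sweet potato + banana: intersection lies outside the first quadrant.
So the least-cost plan costs $1.15.

$1.15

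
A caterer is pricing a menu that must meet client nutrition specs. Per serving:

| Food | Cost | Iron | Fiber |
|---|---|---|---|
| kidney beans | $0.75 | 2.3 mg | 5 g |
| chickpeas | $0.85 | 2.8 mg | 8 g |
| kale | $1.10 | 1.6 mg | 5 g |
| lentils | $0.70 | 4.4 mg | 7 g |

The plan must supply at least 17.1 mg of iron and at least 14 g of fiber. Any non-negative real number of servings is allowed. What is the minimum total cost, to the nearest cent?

$2.72

An LP optimum is at a vertex; with two nutrient constraints at most two foods are used. Check each candidate.
kidney beans only: max(17.1/2.3, 14/5) = 7.435 servings → $5.58.
chickpeas only: max(17.1/2.8, 14/8) = 6.107 servings → $5.19.
kale only: max(17.1/1.6, 14/5) = 10.69 servings → $11.76.
lentils only: max(17.1/4.4, 14/7) = 3.886 servings → $2.72.
kidney beans + chickpeas: the both-tight solution has a negative serving — not a feasible corner.
kidney beans + kale: intersection lies outside the first quadrant.
kidney beans + lentils: the both-tight solution has a negative serving — not a feasible corner.
chickpeas + kale: intersection lies outside the first quadrant.
chickpeas + lentils: intersection lies outside the first quadrant.
kale + lentils: the both-tight solution has a negative serving — not a feasible corner.
The minimum over all feasible corners is $2.72.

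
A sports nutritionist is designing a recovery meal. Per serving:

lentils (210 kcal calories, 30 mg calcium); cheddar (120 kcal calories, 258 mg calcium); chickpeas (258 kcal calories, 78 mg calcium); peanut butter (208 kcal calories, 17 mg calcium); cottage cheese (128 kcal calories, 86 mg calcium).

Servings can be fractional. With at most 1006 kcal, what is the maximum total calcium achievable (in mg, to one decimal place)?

Calcium per kcal: cheddar 2.15, cottage cheese 0.6719, chickpeas 0.3023, lentils 0.1429, peanut butter 0.08173.
With no serving limits, spend the whole calories allowance on cheddar: 1006 kcal / 120 kcal × 258 mg = 2162.9 mg.

2162.9 mg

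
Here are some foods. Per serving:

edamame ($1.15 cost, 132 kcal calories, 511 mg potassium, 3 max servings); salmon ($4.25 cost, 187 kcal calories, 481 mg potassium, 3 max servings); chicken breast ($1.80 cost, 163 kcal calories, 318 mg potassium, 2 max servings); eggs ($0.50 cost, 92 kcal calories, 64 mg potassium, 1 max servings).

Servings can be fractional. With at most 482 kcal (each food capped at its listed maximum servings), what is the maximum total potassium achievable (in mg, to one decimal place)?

1754.2 mg

Potassium per kcal: edamame 3.871, salmon 2.572, chicken breast 1.951, eggs 0.6957.
Take 3 servings of edamame: uses 396 kcal, +1533.0 mg potassium (running total 1533.0 mg).
Take 0.4599 servings of salmon: uses 86 kcal, +221.2 mg potassium (running total 1754.2 mg).
Filling greedily by potassium-per-kcal is optimal for one linear limit, giving 1754.2 mg.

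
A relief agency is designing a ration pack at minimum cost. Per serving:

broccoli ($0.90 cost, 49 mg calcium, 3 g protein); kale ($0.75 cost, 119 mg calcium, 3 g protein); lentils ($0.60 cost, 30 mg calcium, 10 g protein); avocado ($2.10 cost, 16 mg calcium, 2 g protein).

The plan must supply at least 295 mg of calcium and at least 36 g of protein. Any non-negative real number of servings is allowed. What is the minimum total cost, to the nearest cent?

$3.13

Compare the cost at each extreme point of the feasible region.
broccoli only: max(295/49, 36/3) = 12 servings → $10.80.
kale only: max(295/119, 36/3) = 12 servings → $9.00.
lentils only: max(295/30, 36/10) = 9.833 servings → $5.90.
avocado only: max(295/16, 36/2) = 18.44 servings → $38.72.
broccoli + kale: intersection lies outside the first quadrant.
broccoli + lentils with both tight: 4.675 servings and 2.197 servings → $5.53.
broccoli + avocado with both tight: 0.28 servings and 17.58 servings → $37.17.
kale + lentils with both tight: 1.7 servings and 3.09 servings → $3.13.
kale + avocado with both tight: 0.07368 servings and 17.89 servings → $37.62.
lentils + avocado: intersection lies outside the first quadrant.
Cheapest feasible corner: $3.13.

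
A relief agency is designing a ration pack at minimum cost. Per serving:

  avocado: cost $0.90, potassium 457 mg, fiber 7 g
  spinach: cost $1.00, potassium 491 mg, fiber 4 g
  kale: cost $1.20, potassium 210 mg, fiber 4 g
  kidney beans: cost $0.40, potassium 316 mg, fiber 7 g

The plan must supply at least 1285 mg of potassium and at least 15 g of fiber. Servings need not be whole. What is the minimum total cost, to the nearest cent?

$1.63

A basic optimal solution has at most two foods positive. Try each food alone and each pair with both targets met exactly.
avocado only: max(1285/457, 15/7) = 2.812 servings → $2.53.
spinach only: max(1285/491, 15/4) = 3.75 servings → $3.75.
kale only: max(1285/210, 15/4) = 6.119 servings → $7.34.
kidney beans only: max(1285/316, 15/7) = 4.066 servings → $1.63.
avocado + spinach with both tight: 1.383 servings and 1.33 servings → $2.57.
avocado + kale with both targets exact would need a negative amount; discard.
avocado + kidney beans with both targets exact would need a negative amount; discard.
spinach + kale with both tight: 1.77 servings and 1.98 servings → $4.15.
spinach + kidney beans with both tight: 1.958 servings and 1.024 servings → $2.37.
kale + kidney beans: intersection lies outside the first quadrant.
So the least-cost plan costs $1.63.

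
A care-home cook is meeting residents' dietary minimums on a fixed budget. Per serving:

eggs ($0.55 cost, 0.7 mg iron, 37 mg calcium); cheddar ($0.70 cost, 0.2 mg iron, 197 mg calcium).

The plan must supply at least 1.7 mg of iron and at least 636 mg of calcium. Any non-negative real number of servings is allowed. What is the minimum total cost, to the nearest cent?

$2.93

An LP optimum is at a vertex; with two nutrient constraints at most two foods are used. Check each candidate.
eggs only: max(1.7/0.7, 636/37) = 17.19 servings → $9.45.
cheddar only: max(1.7/0.2, 636/197) = 8.5 servings → $5.95.
eggs + cheddar with both tight: 1.592 servings and 2.93 servings → $2.93.
The minimum over all feasible corners is $2.93.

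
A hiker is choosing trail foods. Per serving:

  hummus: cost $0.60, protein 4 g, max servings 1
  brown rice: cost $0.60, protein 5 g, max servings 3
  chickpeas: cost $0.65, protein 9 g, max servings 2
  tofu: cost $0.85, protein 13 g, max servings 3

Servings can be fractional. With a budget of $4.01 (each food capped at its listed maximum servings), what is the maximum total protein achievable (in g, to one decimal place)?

Protein per dollar: tofu 15.29, chickpeas 13.85, brown rice 8.333, hummus 6.667.
Take 3 servings of tofu: spends $2.55, +39.0 g protein (running total 39.0 g).
Take 2 servings of chickpeas: spends $1.30, +18.0 g protein (running total 57.0 g).
Take 0.2667 servings of brown rice: spends $0.16, +1.3 g protein (running total 58.3 g).
Filling greedily by protein-per-dollar is optimal for one linear limit, giving 58.3 g.

58.3 g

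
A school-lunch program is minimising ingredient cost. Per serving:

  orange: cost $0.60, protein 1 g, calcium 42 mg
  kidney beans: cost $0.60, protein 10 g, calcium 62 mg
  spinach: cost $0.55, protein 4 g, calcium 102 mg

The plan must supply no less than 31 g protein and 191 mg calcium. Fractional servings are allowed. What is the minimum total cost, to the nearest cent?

The cheapest plan sits at a corner of the feasible region — with two constraints it uses at most two foods.
orange only: max(31/1, 191/42) = 31 servings → $18.60.
kidney beans only: max(31/10, 191/62) = 3.1 servings → $1.86.
spinach only: max(31/4, 191/102) = 7.75 servings → $4.26.
orange + kidney beans: intersection lies outside the first quadrant.
orange + spinach: intersection lies outside the first quadrant.
kidney beans + spinach: intersection lies outside the first quadrant.
So the least-cost plan costs $1.86.

$1.86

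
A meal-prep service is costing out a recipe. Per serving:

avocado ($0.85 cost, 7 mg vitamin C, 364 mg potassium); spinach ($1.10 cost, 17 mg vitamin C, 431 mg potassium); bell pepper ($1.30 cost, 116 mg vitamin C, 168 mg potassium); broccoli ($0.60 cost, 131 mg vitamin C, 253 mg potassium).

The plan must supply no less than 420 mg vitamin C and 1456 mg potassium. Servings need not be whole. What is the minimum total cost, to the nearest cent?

$3.43

At the optimum either one food covers both requirements or two foods hit both targets exactly; no other combination can be cheaper.
avocado only: max(420/7, 1456/364) = 60 servings → $51.00.
spinach only: max(420/17, 1456/431) = 24.71 servings → $27.18.
bell pepper only: max(420/116, 1456/168) = 8.667 servings → $11.27.
broccoli only: max(420/131, 1456/253) = 5.755 servings → $3.45.
avocado + spinach with both targets exact would need a negative amount; discard.
avocado + bell pepper with both tight: 2.396 servings and 3.476 servings → $6.56.
avocado + broccoli with both tight: 1.84 servings and 3.108 servings → $3.43.
spinach + bell pepper with both tight: 2.086 servings and 3.315 servings → $6.60.
spinach + broccoli with both tight: 1.62 servings and 2.996 servings → $3.58.
bell pepper + broccoli: the both-tight solution has a negative serving — not a feasible corner.
Cheapest feasible corner: $3.43.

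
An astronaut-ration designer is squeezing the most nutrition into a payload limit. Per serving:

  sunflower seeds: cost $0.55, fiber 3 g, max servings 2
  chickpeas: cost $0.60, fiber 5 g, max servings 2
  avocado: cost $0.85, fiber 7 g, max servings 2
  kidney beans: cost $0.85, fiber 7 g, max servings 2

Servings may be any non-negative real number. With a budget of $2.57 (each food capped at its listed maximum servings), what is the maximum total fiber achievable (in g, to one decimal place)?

21.3 g

Fiber per dollar: chickpeas 8.333, avocado 8.235, kidney beans 8.235, sunflower seeds 5.455.
Take 2 servings of chickpeas: spends $1.20, +10.0 g fiber (running total 10.0 g).
Take 1.612 servings of avocado: spends $1.37, +11.3 g fiber (running total 21.3 g).
Filling greedily by fiber-per-dollar is optimal for one linear limit, giving 21.3 g.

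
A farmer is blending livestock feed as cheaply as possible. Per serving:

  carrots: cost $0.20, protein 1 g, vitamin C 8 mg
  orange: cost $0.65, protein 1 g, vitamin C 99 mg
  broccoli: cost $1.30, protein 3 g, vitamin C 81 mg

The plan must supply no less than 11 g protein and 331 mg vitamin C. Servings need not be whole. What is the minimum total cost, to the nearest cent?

$3.40

Minimising a linear cost over {protein ≥ 11, vitamin C ≥ 331, servings ≥ 0} — the optimum is at a vertex, using one or two foods.
carrots only: max(11/1, 331/8) = 41.38 servings → $8.28.
orange only: max(11/1, 331/99) = 11 servings → $7.15.
broccoli only: max(11/3, 331/81) = 4.086 servings → $5.31.
carrots + orange with both tight: 8.33 servings and 2.67 servings → $3.40.
carrots + broccoli with both targets exact would need a negative amount; discard.
orange + broccoli with both tight: 0.4722 servings and 3.509 servings → $4.87.
So the least-cost plan costs $3.40.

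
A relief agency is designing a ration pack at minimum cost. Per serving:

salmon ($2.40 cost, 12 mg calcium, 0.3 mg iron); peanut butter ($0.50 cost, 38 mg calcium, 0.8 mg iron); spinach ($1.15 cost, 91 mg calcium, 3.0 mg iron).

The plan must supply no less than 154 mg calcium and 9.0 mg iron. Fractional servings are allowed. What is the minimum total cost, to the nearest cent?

For a min-cost LP with two ≥-constraints, a basic feasible solution has at most two positive variables.
salmon only: max(154/12, 9.0/0.3) = 30 servings → $72.00.
peanut butter only: max(154/38, 9.0/0.8) = 11.25 servings → $5.62.
spinach only: max(154/91, 9.0/3.0) = 3 servings → $3.45.
salmon + peanut butter: the both-tight solution has a negative serving — not a feasible corner.
salmon + spinach: the both-tight solution has a negative serving — not a feasible corner.
peanut butter + spinach: the both-tight solution has a negative serving — not a feasible corner.
Cheapest feasible corner: $3.45.

$3.45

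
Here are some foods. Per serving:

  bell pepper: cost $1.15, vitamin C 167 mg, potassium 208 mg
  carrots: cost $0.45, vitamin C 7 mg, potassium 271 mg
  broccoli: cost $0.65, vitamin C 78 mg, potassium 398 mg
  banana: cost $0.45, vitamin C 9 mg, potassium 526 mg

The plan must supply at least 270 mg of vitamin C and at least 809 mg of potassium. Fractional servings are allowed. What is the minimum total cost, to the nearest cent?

$2.04

For a min-cost LP with two ≥-constraints, a basic feasible solution has at most two positive variables.
bell pepper only: max(270/167, 809/208) = 3.889 servings → $4.47.
carrots only: max(270/7, 809/271) = 38.57 servings → $17.36.
broccoli only: max(270/78, 809/398) = 3.462 servings → $2.25.
banana only: max(270/9, 809/526) = 30 servings → $13.50.
bell pepper + carrots with both tight: 1.541 servings and 1.802 servings → $2.58.
bell pepper + broccoli with both tight: 0.8829 servings and 1.571 servings → $2.04.
bell pepper + banana with both tight: 1.567 servings and 0.9183 servings → $2.22.
carrots + broccoli with both targets exact would need a negative amount; discard.
carrots + banana: intersection lies outside the first quadrant.
broccoli + banana: the both-tight solution has a negative serving — not a feasible corner.
The minimum over all feasible corners is $2.04.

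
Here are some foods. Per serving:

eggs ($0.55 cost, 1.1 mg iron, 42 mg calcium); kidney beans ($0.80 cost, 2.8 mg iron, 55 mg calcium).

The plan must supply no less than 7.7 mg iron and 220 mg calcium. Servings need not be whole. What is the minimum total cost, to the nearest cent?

eggs only: max(7.7/1.1, 220/42) = 7 servings → $3.85.
kidney beans only: max(7.7/2.8, 220/55) = 4 servings → $3.20.
eggs + kidney beans with both tight: 3.371 servings and 1.426 servings → $2.99.
Cheapest feasible corner: $2.99.

$2.99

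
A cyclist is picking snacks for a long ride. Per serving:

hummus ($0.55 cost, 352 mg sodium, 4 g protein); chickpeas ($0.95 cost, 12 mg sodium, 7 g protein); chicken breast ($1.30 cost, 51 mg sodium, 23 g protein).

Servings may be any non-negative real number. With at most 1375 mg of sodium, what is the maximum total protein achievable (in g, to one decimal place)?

Protein per mg sodium: chickpeas 0.5833, chicken breast 0.451, hummus 0.01136.
With no serving limits, spend the whole sodium allowance on chickpeas: 1375 mg / 12 mg × 7 g = 802.1 g.

802.1 g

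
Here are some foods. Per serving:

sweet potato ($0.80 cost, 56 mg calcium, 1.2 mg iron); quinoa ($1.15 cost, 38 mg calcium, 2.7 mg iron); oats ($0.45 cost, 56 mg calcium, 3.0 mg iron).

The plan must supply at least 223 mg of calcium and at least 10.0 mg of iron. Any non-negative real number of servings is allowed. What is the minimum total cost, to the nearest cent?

$1.79

Check every corner: each single food scaled to meet both minima, and each pair solved so both constraints bind.
sweet potato only: max(223/56, 10.0/1.2) = 8.333 servings → $6.67.
quinoa only: max(223/38, 10.0/2.7) = 5.868 servings → $6.75.
oats only: max(223/56, 10.0/3.0) = 3.982 servings → $1.79.
sweet potato + quinoa with both tight: 2.103 servings and 2.769 servings → $4.87.
sweet potato + oats with both tight: 1.081 servings and 2.901 servings → $2.17.
quinoa + oats: the both-tight solution has a negative serving — not a feasible corner.
So the least-cost plan costs $1.79.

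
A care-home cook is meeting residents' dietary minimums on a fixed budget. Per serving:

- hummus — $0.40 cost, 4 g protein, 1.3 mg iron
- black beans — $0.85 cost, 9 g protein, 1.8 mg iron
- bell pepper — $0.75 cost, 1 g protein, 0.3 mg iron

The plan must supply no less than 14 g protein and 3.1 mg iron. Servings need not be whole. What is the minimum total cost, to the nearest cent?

$1.34

This is a tiny linear program; its minimum lies at a vertex of the feasible set. List the vertices and price them.
hummus only: max(14/4, 3.1/1.3) = 3.5 servings → $1.40.
black beans only: max(14/9, 3.1/1.8) = 1.722 servings → $1.46.
bell pepper only: max(14/1, 3.1/0.3) = 14 servings → $10.50.
hummus + black beans with both tight: 0.6 servings and 1.289 servings → $1.34.
hummus + bell pepper: the both-tight solution has a negative serving — not a feasible corner.
black beans + bell pepper with both tight: 1.222 servings and 3 servings → $3.29.
So the least-cost plan costs $1.34.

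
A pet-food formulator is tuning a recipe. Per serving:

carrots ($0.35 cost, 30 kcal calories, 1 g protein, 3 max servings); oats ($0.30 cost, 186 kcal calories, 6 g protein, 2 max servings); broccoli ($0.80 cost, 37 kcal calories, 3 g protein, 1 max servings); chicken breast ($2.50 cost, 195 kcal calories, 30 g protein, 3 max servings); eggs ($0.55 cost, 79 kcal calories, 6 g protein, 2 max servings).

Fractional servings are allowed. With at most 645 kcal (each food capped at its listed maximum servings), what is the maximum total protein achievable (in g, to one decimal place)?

94.7 g

Protein per kcal: chicken breast 0.1538, broccoli 0.08108, eggs 0.07595, carrots 0.03333, oats 0.03226.
Take 3 servings of chicken breast: uses 585 kcal, +90.0 g protein (running total 90.0 g).
Take 1 serving of broccoli: uses 37 kcal, +3.0 g protein (running total 93.0 g).
Take 0.2911 servings of eggs: uses 23 kcal, +1.7 g protein (running total 94.7 g).
Filling greedily by protein-per-kcal is optimal for one linear limit, giving 94.7 g.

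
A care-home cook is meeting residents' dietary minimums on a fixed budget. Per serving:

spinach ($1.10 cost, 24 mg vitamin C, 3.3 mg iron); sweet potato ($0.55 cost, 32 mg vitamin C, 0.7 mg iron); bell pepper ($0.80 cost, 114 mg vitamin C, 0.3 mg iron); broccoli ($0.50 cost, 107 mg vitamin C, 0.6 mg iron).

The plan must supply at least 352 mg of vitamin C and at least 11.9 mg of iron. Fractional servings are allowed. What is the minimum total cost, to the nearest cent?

$4.74

Two binding constraints pin down two serving amounts, so the optimal mix uses at most two foods. The candidates are each food alone (scaled to the tighter of vitamin C/iron) and each pair with both constraints tight.
spinach only: max(352/24, 11.9/3.3) = 14.67 servings → $16.13.
sweet potato only: max(352/32, 11.9/0.7) = 17 servings → $9.35.
bell pepper only: max(352/114, 11.9/0.3) = 39.67 servings → $31.73.
broccoli only: max(352/107, 11.9/0.6) = 19.83 servings → $9.92.
spinach + sweet potato with both tight: 1.514 servings and 9.865 servings → $7.09.
spinach + bell pepper with both tight: 3.39 servings and 2.374 servings → $5.63.
spinach + broccoli with both tight: 3.136 servings and 2.586 servings → $4.74.
sweet potato + bell pepper: intersection lies outside the first quadrant.
sweet potato + broccoli with both targets exact would need a negative amount; discard.
bell pepper + broccoli: the both-tight solution has a negative serving — not a feasible corner.
The minimum over all feasible corners is $4.74.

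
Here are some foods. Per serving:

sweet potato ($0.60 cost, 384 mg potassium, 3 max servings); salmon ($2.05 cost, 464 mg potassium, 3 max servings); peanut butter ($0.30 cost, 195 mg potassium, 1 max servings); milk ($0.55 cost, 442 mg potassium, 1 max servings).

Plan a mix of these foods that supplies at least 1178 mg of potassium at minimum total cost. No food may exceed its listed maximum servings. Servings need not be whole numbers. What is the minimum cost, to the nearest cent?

Cost per mg of potassium: milk $0.0012, peanut butter $0.0015, sweet potato $0.0016, salmon $0.0044.
Take 1 serving of milk: +442.0 mg potassium for $0.55 (total $0.55, still need 736.0 mg).
Take 1 serving of peanut butter: +195.0 mg potassium for $0.30 (total $0.85, still need 541.0 mg).
Take 1.409 servings of sweet potato: +541.0 mg potassium for $0.85 (total $1.70, still need 0.0 mg).
Filling from the cheapest source first is optimal under one linear minimum: $1.70.

$1.70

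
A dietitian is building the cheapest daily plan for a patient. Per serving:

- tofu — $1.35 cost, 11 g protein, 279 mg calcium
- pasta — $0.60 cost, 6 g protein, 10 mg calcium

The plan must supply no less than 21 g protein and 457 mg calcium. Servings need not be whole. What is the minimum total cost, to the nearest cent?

tofu only: max(21/11, 457/279) = 1.909 servings → $2.58.
pasta only: max(21/6, 457/10) = 45.7 servings → $27.42.
tofu + pasta with both tight: 1.619 servings and 0.532 servings → $2.50.
The minimum over all feasible corners is $2.50.

$2.50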